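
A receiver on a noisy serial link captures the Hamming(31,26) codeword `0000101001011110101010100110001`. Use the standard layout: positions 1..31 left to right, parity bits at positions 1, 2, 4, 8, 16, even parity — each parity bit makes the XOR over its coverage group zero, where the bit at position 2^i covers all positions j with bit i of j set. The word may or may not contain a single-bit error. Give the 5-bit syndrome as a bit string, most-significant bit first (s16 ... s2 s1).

10110

s1: b1⊕b3⊕b5⊕b7⊕b9⊕b11⊕b13⊕b15⊕b17⊕b19⊕b21⊕b23⊕b25⊕b27⊕b29⊕b31 = 0⊕0⊕1⊕1⊕0⊕0⊕1⊕1⊕1⊕1⊕1⊕1⊕0⊕1⊕0⊕1 = 0
s2: b2⊕b3⊕b6⊕b7⊕b10⊕b11⊕b14⊕b15⊕b18⊕b19⊕b22⊕b23⊕b26⊕b27⊕b30⊕b31 = 0⊕0⊕0⊕1⊕1⊕0⊕1⊕1⊕0⊕1⊕0⊕1⊕1⊕1⊕0⊕1 = 1
s4: b4⊕b5⊕b6⊕b7⊕b12⊕b13⊕b14⊕b15⊕b20⊕b21⊕b22⊕b23⊕b28⊕b29⊕b30⊕b31 = 0⊕1⊕0⊕1⊕1⊕1⊕1⊕1⊕0⊕1⊕0⊕1⊕0⊕0⊕0⊕1 = 1
s8: b8⊕b9⊕b10⊕b11⊕b12⊕b13⊕b14⊕b15⊕b24⊕b25⊕b26⊕b27⊕b28⊕b29⊕b30⊕b31 = 0⊕0⊕1⊕0⊕1⊕1⊕1⊕1⊕0⊕0⊕1⊕1⊕0⊕0⊕0⊕1 = 0
s16: b16⊕b17⊕b18⊕b19⊕b20⊕b21⊕b22⊕b23⊕b24⊕b25⊕b26⊕b27⊕b28⊕b29⊕b30⊕b31 = 0⊕1⊕0⊕1⊕0⊕1⊕0⊕1⊕0⊕0⊕1⊕1⊕0⊕0⊕0⊕1 = 1
Syndrome (s16...s1) = 10110 → position 22.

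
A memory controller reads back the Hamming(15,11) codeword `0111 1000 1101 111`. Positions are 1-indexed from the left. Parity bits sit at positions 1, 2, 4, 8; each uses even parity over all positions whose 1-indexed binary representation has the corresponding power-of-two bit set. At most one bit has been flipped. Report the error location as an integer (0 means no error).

s1: b1⊕b3⊕b5⊕b7⊕b9⊕b11⊕b13⊕b15 = 0⊕1⊕1⊕0⊕1⊕0⊕1⊕1 = 1
s2: b2⊕b3⊕b6⊕b7⊕b10⊕b11⊕b14⊕b15 = 1⊕1⊕0⊕0⊕1⊕0⊕1⊕1 = 1
s4: b4⊕b5⊕b6⊕b7⊕b12⊕b13⊕b14⊕b15 = 1⊕1⊕0⊕0⊕1⊕1⊕1⊕1 = 0
s8: b8⊕b9⊕b10⊕b11⊕b12⊕b13⊕b14⊕b15 = 0⊕1⊕1⊕0⊕1⊕1⊕1⊕1 = 0
Syndrome (s8...s1) = 0011 → position 3.

3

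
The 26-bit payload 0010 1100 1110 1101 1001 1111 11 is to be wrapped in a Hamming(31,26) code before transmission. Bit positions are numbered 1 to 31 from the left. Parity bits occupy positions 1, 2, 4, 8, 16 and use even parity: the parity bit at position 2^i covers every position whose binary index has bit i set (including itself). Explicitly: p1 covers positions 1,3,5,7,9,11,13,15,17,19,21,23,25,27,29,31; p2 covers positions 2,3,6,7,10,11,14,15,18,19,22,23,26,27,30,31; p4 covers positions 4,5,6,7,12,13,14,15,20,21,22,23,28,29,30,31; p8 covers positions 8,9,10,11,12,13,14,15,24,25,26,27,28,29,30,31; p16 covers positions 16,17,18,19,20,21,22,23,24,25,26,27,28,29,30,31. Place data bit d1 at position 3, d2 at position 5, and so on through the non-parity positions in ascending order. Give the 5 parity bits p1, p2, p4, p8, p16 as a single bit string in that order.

Place data bits at non-power-of-two positions: b3=0, b5=0, b6=1, b7=0, b9=1, b10=1, b11=0, b12=0, b13=1, b14=1, b15=1, b17=0, b18=1, b19=1, b20=0, b21=1, b22=1, b23=0, b24=0, b25=1, b26=1, b27=1, b28=1, b29=1, b30=1, b31=1.
p1 = XOR of data positions {3,5,7,9,11,13,15,17,19,21,23,25,27,29,31} = 0⊕0⊕0⊕1⊕0⊕1⊕1⊕0⊕1⊕1⊕0⊕1⊕1⊕1⊕1 = 1
p2 = XOR of data positions {3,6,7,10,11,14,15,18,19,22,23,26,27,30,31} = 0⊕1⊕0⊕1⊕0⊕1⊕1⊕1⊕1⊕1⊕0⊕1⊕1⊕1⊕1 = 1
p4 = XOR of data positions {5,6,7,12,13,14,15,20,21,22,23,28,29,30,31} = 0⊕1⊕0⊕0⊕1⊕1⊕1⊕0⊕1⊕1⊕0⊕1⊕1⊕1⊕1 = 0
p8 = XOR of data positions {9,10,11,12,13,14,15,24,25,26,27,28,29,30,31} = 1⊕1⊕0⊕0⊕1⊕1⊕1⊕0⊕1⊕1⊕1⊕1⊕1⊕1⊕1 = 0
p16 = XOR of data positions {17,18,19,20,21,22,23,24,25,26,27,28,29,30,31} = 0⊕1⊕1⊕0⊕1⊕1⊕0⊕0⊕1⊕1⊕1⊕1⊕1⊕1⊕1 = 1
Parity bits p1,p2,p4,p8,p16 = 11001

11001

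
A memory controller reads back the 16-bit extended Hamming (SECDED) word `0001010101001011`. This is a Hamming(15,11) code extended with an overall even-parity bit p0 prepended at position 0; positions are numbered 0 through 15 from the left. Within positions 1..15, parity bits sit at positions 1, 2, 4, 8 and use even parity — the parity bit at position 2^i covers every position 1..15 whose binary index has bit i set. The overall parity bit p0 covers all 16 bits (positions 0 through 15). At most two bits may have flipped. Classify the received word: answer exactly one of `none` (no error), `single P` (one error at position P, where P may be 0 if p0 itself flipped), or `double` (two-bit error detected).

single 5

s1: b1⊕b3⊕b5⊕b7⊕b9⊕b11⊕b13⊕b15 = 0⊕1⊕1⊕1⊕1⊕0⊕0⊕1 = 1
s2: b2⊕b3⊕b6⊕b7⊕b10⊕b11⊕b14⊕b15 = 0⊕1⊕0⊕1⊕0⊕0⊕1⊕1 = 0
s4: b4⊕b5⊕b6⊕b7⊕b12⊕b13⊕b14⊕b15 = 0⊕1⊕0⊕1⊕1⊕0⊕1⊕1 = 1
s8: b8⊕b9⊕b10⊕b11⊕b12⊕b13⊕b14⊕b15 = 0⊕1⊕0⊕0⊕1⊕0⊕1⊕1 = 0
Syndrome (s8...s1) = 0101 → position 5.
Overall parity (XOR of all 16 bits, including p0): 0⊕0⊕0⊕1⊕0⊕1⊕0⊕1⊕0⊕1⊕0⊕0⊕1⊕0⊕1⊕1 = 1
Overall=1, syndrome position=5 → single-bit error at position 5.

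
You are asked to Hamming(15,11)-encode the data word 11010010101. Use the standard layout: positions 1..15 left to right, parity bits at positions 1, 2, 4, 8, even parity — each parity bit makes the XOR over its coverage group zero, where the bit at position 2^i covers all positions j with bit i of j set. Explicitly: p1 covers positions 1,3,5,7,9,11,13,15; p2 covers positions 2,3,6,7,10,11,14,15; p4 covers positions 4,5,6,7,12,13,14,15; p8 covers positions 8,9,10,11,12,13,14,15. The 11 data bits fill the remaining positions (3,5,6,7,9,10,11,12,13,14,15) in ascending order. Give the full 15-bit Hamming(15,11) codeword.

Place data bits at non-power-of-two positions: b3=1, b5=1, b6=0, b7=1, b9=0, b10=0, b11=1, b12=0, b13=1, b14=0, b15=1.
p1 = XOR of data positions {3,5,7,9,11,13,15} = 1⊕1⊕1⊕0⊕1⊕1⊕1 = 0
p2 = XOR of data positions {3,6,7,10,11,14,15} = 1⊕0⊕1⊕0⊕1⊕0⊕1 = 0
p4 = XOR of data positions {5,6,7,12,13,14,15} = 1⊕0⊕1⊕0⊕1⊕0⊕1 = 0
p8 = XOR of data positions {9,10,11,12,13,14,15} = 0⊕0⊕1⊕0⊕1⊕0⊕1 = 1
Codeword b1..b15 = 001010110010101

001010110010101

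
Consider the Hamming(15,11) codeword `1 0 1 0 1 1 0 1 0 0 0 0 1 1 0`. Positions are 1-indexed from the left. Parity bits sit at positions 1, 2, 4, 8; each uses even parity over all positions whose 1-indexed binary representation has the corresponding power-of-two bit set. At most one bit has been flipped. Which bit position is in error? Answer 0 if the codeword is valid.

10

s1: b1⊕b3⊕b5⊕b7⊕b9⊕b11⊕b13⊕b15 = 1⊕1⊕1⊕0⊕0⊕0⊕1⊕0 = 0
s2: b2⊕b3⊕b6⊕b7⊕b10⊕b11⊕b14⊕b15 = 0⊕1⊕1⊕0⊕0⊕0⊕1⊕0 = 1
s4: b4⊕b5⊕b6⊕b7⊕b12⊕b13⊕b14⊕b15 = 0⊕1⊕1⊕0⊕0⊕1⊕1⊕0 = 0
s8: b8⊕b9⊕b10⊕b11⊕b12⊕b13⊕b14⊕b15 = 1⊕0⊕0⊕0⊕0⊕1⊕1⊕0 = 1
Syndrome (s8...s1) = 1010 → position 10.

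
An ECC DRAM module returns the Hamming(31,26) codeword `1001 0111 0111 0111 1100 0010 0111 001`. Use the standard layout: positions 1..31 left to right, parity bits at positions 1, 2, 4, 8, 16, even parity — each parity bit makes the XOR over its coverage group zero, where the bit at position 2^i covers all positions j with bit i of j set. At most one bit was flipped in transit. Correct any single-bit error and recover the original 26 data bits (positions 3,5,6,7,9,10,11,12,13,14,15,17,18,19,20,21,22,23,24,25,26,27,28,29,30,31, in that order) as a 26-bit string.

00010111011110000100111001

s1: b1⊕b3⊕b5⊕b7⊕b9⊕b11⊕b13⊕b15⊕b17⊕b19⊕b21⊕b23⊕b25⊕b27⊕b29⊕b31 = 1⊕0⊕0⊕1⊕0⊕1⊕0⊕1⊕1⊕0⊕0⊕1⊕0⊕1⊕0⊕1 = 0
s2: b2⊕b3⊕b6⊕b7⊕b10⊕b11⊕b14⊕b15⊕b18⊕b19⊕b22⊕b23⊕b26⊕b27⊕b30⊕b31 = 0⊕0⊕1⊕1⊕1⊕1⊕1⊕1⊕1⊕0⊕0⊕1⊕1⊕1⊕0⊕1 = 1
s4: b4⊕b5⊕b6⊕b7⊕b12⊕b13⊕b14⊕b15⊕b20⊕b21⊕b22⊕b23⊕b28⊕b29⊕b30⊕b31 = 1⊕0⊕1⊕1⊕1⊕0⊕1⊕1⊕0⊕0⊕0⊕1⊕1⊕0⊕0⊕1 = 1
s8: b8⊕b9⊕b10⊕b11⊕b12⊕b13⊕b14⊕b15⊕b24⊕b25⊕b26⊕b27⊕b28⊕b29⊕b30⊕b31 = 1⊕0⊕1⊕1⊕1⊕0⊕1⊕1⊕0⊕0⊕1⊕1⊕1⊕0⊕0⊕1 = 0
s16: b16⊕b17⊕b18⊕b19⊕b20⊕b21⊕b22⊕b23⊕b24⊕b25⊕b26⊕b27⊕b28⊕b29⊕b30⊕b31 = 1⊕1⊕1⊕0⊕0⊕0⊕0⊕1⊕0⊕0⊕1⊕1⊕1⊕0⊕0⊕1 = 0
Syndrome (s16...s1) = 00110 → position 6.
Flip bit 6: corrected codeword = 1001001101110111110000100111001
Data bits at positions 3,5,6,7,9,10,11,12,13,14,15,17,18,19,20,21,22,23,24,25,26,27,28,29,30,31: 00010111011110000100111001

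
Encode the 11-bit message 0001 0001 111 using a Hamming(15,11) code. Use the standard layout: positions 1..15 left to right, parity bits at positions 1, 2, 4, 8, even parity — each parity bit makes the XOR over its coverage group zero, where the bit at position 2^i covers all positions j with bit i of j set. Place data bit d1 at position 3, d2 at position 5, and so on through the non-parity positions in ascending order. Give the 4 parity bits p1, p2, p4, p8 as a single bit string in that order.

Place data bits at non-power-of-two positions: b3=0, b5=0, b6=0, b7=1, b9=0, b10=0, b11=0, b12=1, b13=1, b14=1, b15=1.
p1 = XOR of data positions {3,5,7,9,11,13,15} = 0⊕0⊕1⊕0⊕0⊕1⊕1 = 1
p2 = XOR of data positions {3,6,7,10,11,14,15} = 0⊕0⊕1⊕0⊕0⊕1⊕1 = 1
p4 = XOR of data positions {5,6,7,12,13,14,15} = 0⊕0⊕1⊕1⊕1⊕1⊕1 = 1
p8 = XOR of data positions {9,10,11,12,13,14,15} = 0⊕0⊕0⊕1⊕1⊕1⊕1 = 0
Parity bits p1,p2,p4,p8 = 1110

1110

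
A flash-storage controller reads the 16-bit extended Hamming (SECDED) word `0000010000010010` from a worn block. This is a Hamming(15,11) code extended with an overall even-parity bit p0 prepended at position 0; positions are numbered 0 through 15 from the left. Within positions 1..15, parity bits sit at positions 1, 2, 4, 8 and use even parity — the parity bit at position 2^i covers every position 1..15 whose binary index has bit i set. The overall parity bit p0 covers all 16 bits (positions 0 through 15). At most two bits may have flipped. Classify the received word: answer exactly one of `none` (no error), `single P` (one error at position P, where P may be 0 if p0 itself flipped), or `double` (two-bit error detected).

single 0

s1: b1⊕b3⊕b5⊕b7⊕b9⊕b11⊕b13⊕b15 = 0⊕0⊕1⊕0⊕0⊕1⊕0⊕0 = 0
s2: b2⊕b3⊕b6⊕b7⊕b10⊕b11⊕b14⊕b15 = 0⊕0⊕0⊕0⊕0⊕1⊕1⊕0 = 0
s4: b4⊕b5⊕b6⊕b7⊕b12⊕b13⊕b14⊕b15 = 0⊕1⊕0⊕0⊕0⊕0⊕1⊕0 = 0
s8: b8⊕b9⊕b10⊕b11⊕b12⊕b13⊕b14⊕b15 = 0⊕0⊕0⊕1⊕0⊕0⊕1⊕0 = 0
Syndrome (s8...s1) = 0000 → position 0 (no error).
Overall parity (XOR of all 16 bits, including p0): 0⊕0⊕0⊕0⊕0⊕1⊕0⊕0⊕0⊕0⊕0⊕1⊕0⊕0⊕1⊕0 = 1
Overall=1, syndrome position=0 → single-bit error at position 0.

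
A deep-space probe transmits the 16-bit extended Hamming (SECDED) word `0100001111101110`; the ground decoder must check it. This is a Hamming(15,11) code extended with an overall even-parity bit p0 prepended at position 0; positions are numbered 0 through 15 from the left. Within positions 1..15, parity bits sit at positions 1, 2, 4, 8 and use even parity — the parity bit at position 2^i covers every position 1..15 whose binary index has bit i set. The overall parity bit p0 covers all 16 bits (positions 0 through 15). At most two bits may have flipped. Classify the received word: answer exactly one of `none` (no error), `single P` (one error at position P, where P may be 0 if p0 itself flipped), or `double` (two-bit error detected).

s1: b1⊕b3⊕b5⊕b7⊕b9⊕b11⊕b13⊕b15 = 1⊕0⊕0⊕1⊕1⊕0⊕1⊕0 = 0
s2: b2⊕b3⊕b6⊕b7⊕b10⊕b11⊕b14⊕b15 = 0⊕0⊕1⊕1⊕1⊕0⊕1⊕0 = 0
s4: b4⊕b5⊕b6⊕b7⊕b12⊕b13⊕b14⊕b15 = 0⊕0⊕1⊕1⊕1⊕1⊕1⊕0 = 1
s8: b8⊕b9⊕b10⊕b11⊕b12⊕b13⊕b14⊕b15 = 1⊕1⊕1⊕0⊕1⊕1⊕1⊕0 = 0
Syndrome (s8...s1) = 0100 → position 4.
Overall parity (XOR of all 16 bits, including p0): 0⊕1⊕0⊕0⊕0⊕0⊕1⊕1⊕1⊕1⊕1⊕0⊕1⊕1⊕1⊕0 = 1
Overall=1, syndrome position=4 → single-bit error at position 4.

single 4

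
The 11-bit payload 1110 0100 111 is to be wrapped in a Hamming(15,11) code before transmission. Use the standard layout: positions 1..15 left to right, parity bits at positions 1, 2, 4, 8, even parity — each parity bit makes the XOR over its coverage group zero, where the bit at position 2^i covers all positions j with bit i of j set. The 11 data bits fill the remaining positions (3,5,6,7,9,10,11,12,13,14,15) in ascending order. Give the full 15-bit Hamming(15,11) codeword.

Place data bits at non-power-of-two positions: b3=1, b5=1, b6=1, b7=0, b9=0, b10=1, b11=0, b12=0, b13=1, b14=1, b15=1.
p1 = XOR of data positions {3,5,7,9,11,13,15} = 1⊕1⊕0⊕0⊕0⊕1⊕1 = 0
p2 = XOR of data positions {3,6,7,10,11,14,15} = 1⊕1⊕0⊕1⊕0⊕1⊕1 = 1
p4 = XOR of data positions {5,6,7,12,13,14,15} = 1⊕1⊕0⊕0⊕1⊕1⊕1 = 1
p8 = XOR of data positions {9,10,11,12,13,14,15} = 0⊕1⊕0⊕0⊕1⊕1⊕1 = 0
Codeword b1..b15 = 011111000100111

011111000100111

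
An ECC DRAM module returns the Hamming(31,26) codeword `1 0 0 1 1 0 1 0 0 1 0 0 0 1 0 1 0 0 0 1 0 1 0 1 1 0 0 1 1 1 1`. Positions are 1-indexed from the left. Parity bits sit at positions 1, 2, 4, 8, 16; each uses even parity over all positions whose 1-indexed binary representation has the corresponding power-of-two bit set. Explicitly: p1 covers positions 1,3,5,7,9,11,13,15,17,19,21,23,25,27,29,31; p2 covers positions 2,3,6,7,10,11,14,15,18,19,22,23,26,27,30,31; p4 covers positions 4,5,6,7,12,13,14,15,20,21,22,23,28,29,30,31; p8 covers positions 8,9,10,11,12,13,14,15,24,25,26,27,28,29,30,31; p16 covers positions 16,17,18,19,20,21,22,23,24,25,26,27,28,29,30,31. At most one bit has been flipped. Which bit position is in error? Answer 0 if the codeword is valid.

s1: b1⊕b3⊕b5⊕b7⊕b9⊕b11⊕b13⊕b15⊕b17⊕b19⊕b21⊕b23⊕b25⊕b27⊕b29⊕b31 = 1⊕0⊕1⊕1⊕0⊕0⊕0⊕0⊕0⊕0⊕0⊕0⊕1⊕0⊕1⊕1 = 0
s2: b2⊕b3⊕b6⊕b7⊕b10⊕b11⊕b14⊕b15⊕b18⊕b19⊕b22⊕b23⊕b26⊕b27⊕b30⊕b31 = 0⊕0⊕0⊕1⊕1⊕0⊕1⊕0⊕0⊕0⊕1⊕0⊕0⊕0⊕1⊕1 = 0
s4: b4⊕b5⊕b6⊕b7⊕b12⊕b13⊕b14⊕b15⊕b20⊕b21⊕b22⊕b23⊕b28⊕b29⊕b30⊕b31 = 1⊕1⊕0⊕1⊕0⊕0⊕1⊕0⊕1⊕0⊕1⊕0⊕1⊕1⊕1⊕1 = 0
s8: b8⊕b9⊕b10⊕b11⊕b12⊕b13⊕b14⊕b15⊕b24⊕b25⊕b26⊕b27⊕b28⊕b29⊕b30⊕b31 = 0⊕0⊕1⊕0⊕0⊕0⊕1⊕0⊕1⊕1⊕0⊕0⊕1⊕1⊕1⊕1 = 0
s16: b16⊕b17⊕b18⊕b19⊕b20⊕b21⊕b22⊕b23⊕b24⊕b25⊕b26⊕b27⊕b28⊕b29⊕b30⊕b31 = 1⊕0⊕0⊕0⊕1⊕0⊕1⊕0⊕1⊕1⊕0⊕0⊕1⊕1⊕1⊕1 = 1
Syndrome (s16...s1) = 10000 → position 16.

16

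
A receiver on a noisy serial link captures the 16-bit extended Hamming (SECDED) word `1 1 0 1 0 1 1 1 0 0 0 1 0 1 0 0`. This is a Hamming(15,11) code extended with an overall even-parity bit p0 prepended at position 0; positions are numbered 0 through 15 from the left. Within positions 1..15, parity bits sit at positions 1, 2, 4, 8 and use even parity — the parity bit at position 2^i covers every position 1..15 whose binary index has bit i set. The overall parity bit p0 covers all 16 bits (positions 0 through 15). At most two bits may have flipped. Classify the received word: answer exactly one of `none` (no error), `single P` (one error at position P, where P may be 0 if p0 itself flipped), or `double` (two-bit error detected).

s1: b1⊕b3⊕b5⊕b7⊕b9⊕b11⊕b13⊕b15 = 1⊕1⊕1⊕1⊕0⊕1⊕1⊕0 = 0
s2: b2⊕b3⊕b6⊕b7⊕b10⊕b11⊕b14⊕b15 = 0⊕1⊕1⊕1⊕0⊕1⊕0⊕0 = 0
s4: b4⊕b5⊕b6⊕b7⊕b12⊕b13⊕b14⊕b15 = 0⊕1⊕1⊕1⊕0⊕1⊕0⊕0 = 0
s8: b8⊕b9⊕b10⊕b11⊕b12⊕b13⊕b14⊕b15 = 0⊕0⊕0⊕1⊕0⊕1⊕0⊕0 = 0
Syndrome (s8...s1) = 0000 → position 0 (no error).
Overall parity (XOR of all 16 bits, including p0): 1⊕1⊕0⊕1⊕0⊕1⊕1⊕1⊕0⊕0⊕0⊕1⊕0⊕1⊕0⊕0 = 0
Overall=0, syndrome position=0 → no error.

none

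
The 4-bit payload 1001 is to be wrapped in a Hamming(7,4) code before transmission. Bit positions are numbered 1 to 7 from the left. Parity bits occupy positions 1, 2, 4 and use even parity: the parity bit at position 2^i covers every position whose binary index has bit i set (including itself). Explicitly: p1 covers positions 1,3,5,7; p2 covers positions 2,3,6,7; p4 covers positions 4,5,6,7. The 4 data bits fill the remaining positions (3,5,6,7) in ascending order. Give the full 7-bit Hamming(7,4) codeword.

0011001

Place data bits at non-power-of-two positions: b3=1, b5=0, b6=0, b7=1.
p1 = XOR of data positions {3,5,7} = 1⊕0⊕1 = 0
p2 = XOR of data positions {3,6,7} = 1⊕0⊕1 = 0
p4 = XOR of data positions {5,6,7} = 0⊕0⊕1 = 1
Codeword b1..b7 = 0011001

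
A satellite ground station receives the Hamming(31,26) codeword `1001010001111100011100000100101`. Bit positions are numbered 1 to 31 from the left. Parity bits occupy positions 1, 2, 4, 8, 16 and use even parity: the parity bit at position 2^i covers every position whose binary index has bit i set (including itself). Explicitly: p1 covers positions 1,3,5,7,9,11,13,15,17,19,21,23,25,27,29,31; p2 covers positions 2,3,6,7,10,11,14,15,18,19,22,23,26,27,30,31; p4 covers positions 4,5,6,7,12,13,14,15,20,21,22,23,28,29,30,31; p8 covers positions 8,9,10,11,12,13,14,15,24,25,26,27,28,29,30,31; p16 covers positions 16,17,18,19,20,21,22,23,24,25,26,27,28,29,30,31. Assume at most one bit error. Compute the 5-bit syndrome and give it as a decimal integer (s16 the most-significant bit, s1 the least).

s1: b1⊕b3⊕b5⊕b7⊕b9⊕b11⊕b13⊕b15⊕b17⊕b19⊕b21⊕b23⊕b25⊕b27⊕b29⊕b31 = 1⊕0⊕0⊕0⊕0⊕1⊕1⊕0⊕0⊕1⊕0⊕0⊕0⊕0⊕1⊕1 = 0
s2: b2⊕b3⊕b6⊕b7⊕b10⊕b11⊕b14⊕b15⊕b18⊕b19⊕b22⊕b23⊕b26⊕b27⊕b30⊕b31 = 0⊕0⊕1⊕0⊕1⊕1⊕1⊕0⊕1⊕1⊕0⊕0⊕1⊕0⊕0⊕1 = 0
s4: b4⊕b5⊕b6⊕b7⊕b12⊕b13⊕b14⊕b15⊕b20⊕b21⊕b22⊕b23⊕b28⊕b29⊕b30⊕b31 = 1⊕0⊕1⊕0⊕1⊕1⊕1⊕0⊕1⊕0⊕0⊕0⊕0⊕1⊕0⊕1 = 0
s8: b8⊕b9⊕b10⊕b11⊕b12⊕b13⊕b14⊕b15⊕b24⊕b25⊕b26⊕b27⊕b28⊕b29⊕b30⊕b31 = 0⊕0⊕1⊕1⊕1⊕1⊕1⊕0⊕0⊕0⊕1⊕0⊕0⊕1⊕0⊕1 = 0
s16: b16⊕b17⊕b18⊕b19⊕b20⊕b21⊕b22⊕b23⊕b24⊕b25⊕b26⊕b27⊕b28⊕b29⊕b30⊕b31 = 0⊕0⊕1⊕1⊕1⊕0⊕0⊕0⊕0⊕0⊕1⊕0⊕0⊕1⊕0⊕1 = 0
Syndrome (s16...s1) = 00000 → position 0 (no error).

0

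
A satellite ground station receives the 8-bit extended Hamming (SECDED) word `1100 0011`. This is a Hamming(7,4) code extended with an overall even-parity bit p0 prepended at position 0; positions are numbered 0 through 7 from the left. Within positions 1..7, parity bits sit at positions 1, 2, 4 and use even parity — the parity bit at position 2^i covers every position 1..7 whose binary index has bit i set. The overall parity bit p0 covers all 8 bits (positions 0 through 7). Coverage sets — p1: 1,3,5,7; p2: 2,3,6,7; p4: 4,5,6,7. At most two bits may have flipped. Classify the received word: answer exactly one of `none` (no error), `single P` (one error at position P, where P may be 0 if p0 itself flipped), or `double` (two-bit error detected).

s1: b1⊕b3⊕b5⊕b7 = 1⊕0⊕0⊕1 = 0
s2: b2⊕b3⊕b6⊕b7 = 0⊕0⊕1⊕1 = 0
s4: b4⊕b5⊕b6⊕b7 = 0⊕0⊕1⊕1 = 0
Syndrome (s4...s1) = 000 → position 0 (no error).
Overall parity (XOR of all 8 bits, including p0): 1⊕1⊕0⊕0⊕0⊕0⊕1⊕1 = 0
Overall=0, syndrome position=0 → no error.

none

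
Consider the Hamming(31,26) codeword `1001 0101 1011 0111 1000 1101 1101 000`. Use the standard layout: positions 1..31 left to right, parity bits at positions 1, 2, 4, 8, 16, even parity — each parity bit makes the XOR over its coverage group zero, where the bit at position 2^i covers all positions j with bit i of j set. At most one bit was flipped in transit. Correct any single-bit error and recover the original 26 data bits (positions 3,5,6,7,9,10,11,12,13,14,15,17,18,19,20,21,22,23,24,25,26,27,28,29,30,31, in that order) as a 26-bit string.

s1: b1⊕b3⊕b5⊕b7⊕b9⊕b11⊕b13⊕b15⊕b17⊕b19⊕b21⊕b23⊕b25⊕b27⊕b29⊕b31 = 1⊕0⊕0⊕0⊕1⊕1⊕0⊕1⊕1⊕0⊕1⊕0⊕1⊕0⊕0⊕0 = 1
s2: b2⊕b3⊕b6⊕b7⊕b10⊕b11⊕b14⊕b15⊕b18⊕b19⊕b22⊕b23⊕b26⊕b27⊕b30⊕b31 = 0⊕0⊕1⊕0⊕0⊕1⊕1⊕1⊕0⊕0⊕1⊕0⊕1⊕0⊕0⊕0 = 0
s4: b4⊕b5⊕b6⊕b7⊕b12⊕b13⊕b14⊕b15⊕b20⊕b21⊕b22⊕b23⊕b28⊕b29⊕b30⊕b31 = 1⊕0⊕1⊕0⊕1⊕0⊕1⊕1⊕0⊕1⊕1⊕0⊕1⊕0⊕0⊕0 = 0
s8: b8⊕b9⊕b10⊕b11⊕b12⊕b13⊕b14⊕b15⊕b24⊕b25⊕b26⊕b27⊕b28⊕b29⊕b30⊕b31 = 1⊕1⊕0⊕1⊕1⊕0⊕1⊕1⊕1⊕1⊕1⊕0⊕1⊕0⊕0⊕0 = 0
s16: b16⊕b17⊕b18⊕b19⊕b20⊕b21⊕b22⊕b23⊕b24⊕b25⊕b26⊕b27⊕b28⊕b29⊕b30⊕b31 = 1⊕1⊕0⊕0⊕0⊕1⊕1⊕0⊕1⊕1⊕1⊕0⊕1⊕0⊕0⊕0 = 0
Syndrome (s16...s1) = 00001 → position 1.
Flip bit 1: corrected codeword = 0001010110110111100011011101000
Data bits at positions 3,5,6,7,9,10,11,12,13,14,15,17,18,19,20,21,22,23,24,25,26,27,28,29,30,31: 00101011011100011011101000

00101011011100011011101000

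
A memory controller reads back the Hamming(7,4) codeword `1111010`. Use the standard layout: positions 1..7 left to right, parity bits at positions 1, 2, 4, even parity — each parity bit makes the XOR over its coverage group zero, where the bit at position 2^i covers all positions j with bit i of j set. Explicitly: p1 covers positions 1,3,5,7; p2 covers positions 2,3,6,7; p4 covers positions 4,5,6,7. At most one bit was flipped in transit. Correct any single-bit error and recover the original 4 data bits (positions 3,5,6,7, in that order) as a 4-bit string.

s1: b1⊕b3⊕b5⊕b7 = 1⊕1⊕0⊕0 = 0
s2: b2⊕b3⊕b6⊕b7 = 1⊕1⊕1⊕0 = 1
s4: b4⊕b5⊕b6⊕b7 = 1⊕0⊕1⊕0 = 0
Syndrome (s4...s1) = 010 → position 2.
Flip bit 2: corrected codeword = 1011010
Data bits at positions 3,5,6,7: 1010

1010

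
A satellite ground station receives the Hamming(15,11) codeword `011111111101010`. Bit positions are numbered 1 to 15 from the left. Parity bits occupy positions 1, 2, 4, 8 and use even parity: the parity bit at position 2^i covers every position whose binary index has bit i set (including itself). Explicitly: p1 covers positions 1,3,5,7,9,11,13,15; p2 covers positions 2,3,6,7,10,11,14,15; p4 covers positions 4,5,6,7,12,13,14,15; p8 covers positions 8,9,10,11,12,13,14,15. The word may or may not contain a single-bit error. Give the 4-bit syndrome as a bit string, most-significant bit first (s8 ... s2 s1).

1000

s1: b1⊕b3⊕b5⊕b7⊕b9⊕b11⊕b13⊕b15 = 0⊕1⊕1⊕1⊕1⊕0⊕0⊕0 = 0
s2: b2⊕b3⊕b6⊕b7⊕b10⊕b11⊕b14⊕b15 = 1⊕1⊕1⊕1⊕1⊕0⊕1⊕0 = 0
s4: b4⊕b5⊕b6⊕b7⊕b12⊕b13⊕b14⊕b15 = 1⊕1⊕1⊕1⊕1⊕0⊕1⊕0 = 0
s8: b8⊕b9⊕b10⊕b11⊕b12⊕b13⊕b14⊕b15 = 1⊕1⊕1⊕0⊕1⊕0⊕1⊕0 = 1
Syndrome (s8...s1) = 1000 → position 8.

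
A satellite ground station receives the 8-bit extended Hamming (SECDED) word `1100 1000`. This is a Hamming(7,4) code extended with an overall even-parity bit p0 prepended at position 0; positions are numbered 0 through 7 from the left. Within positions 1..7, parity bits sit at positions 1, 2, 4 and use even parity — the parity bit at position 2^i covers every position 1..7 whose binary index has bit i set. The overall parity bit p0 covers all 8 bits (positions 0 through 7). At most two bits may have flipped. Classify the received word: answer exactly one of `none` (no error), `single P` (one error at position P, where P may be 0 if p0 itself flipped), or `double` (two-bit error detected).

s1: b1⊕b3⊕b5⊕b7 = 1⊕0⊕0⊕0 = 1
s2: b2⊕b3⊕b6⊕b7 = 0⊕0⊕0⊕0 = 0
s4: b4⊕b5⊕b6⊕b7 = 1⊕0⊕0⊕0 = 1
Syndrome (s4...s1) = 101 → position 5.
Overall parity (XOR of all 8 bits, including p0): 1⊕1⊕0⊕0⊕1⊕0⊕0⊕0 = 1
Overall=1, syndrome position=5 → single-bit error at position 5.

single 5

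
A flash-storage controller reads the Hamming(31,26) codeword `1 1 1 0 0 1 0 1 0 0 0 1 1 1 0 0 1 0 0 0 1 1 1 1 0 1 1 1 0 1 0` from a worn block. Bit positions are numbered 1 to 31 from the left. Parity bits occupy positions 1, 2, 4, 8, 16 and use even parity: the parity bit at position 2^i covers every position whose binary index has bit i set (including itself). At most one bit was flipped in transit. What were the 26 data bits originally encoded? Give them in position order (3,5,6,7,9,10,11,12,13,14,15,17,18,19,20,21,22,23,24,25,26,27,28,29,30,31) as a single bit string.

10100001110100011110111011

s1: b1⊕b3⊕b5⊕b7⊕b9⊕b11⊕b13⊕b15⊕b17⊕b19⊕b21⊕b23⊕b25⊕b27⊕b29⊕b31 = 1⊕1⊕0⊕0⊕0⊕0⊕1⊕0⊕1⊕0⊕1⊕1⊕0⊕1⊕0⊕0 = 1
s2: b2⊕b3⊕b6⊕b7⊕b10⊕b11⊕b14⊕b15⊕b18⊕b19⊕b22⊕b23⊕b26⊕b27⊕b30⊕b31 = 1⊕1⊕1⊕0⊕0⊕0⊕1⊕0⊕0⊕0⊕1⊕1⊕1⊕1⊕1⊕0 = 1
s4: b4⊕b5⊕b6⊕b7⊕b12⊕b13⊕b14⊕b15⊕b20⊕b21⊕b22⊕b23⊕b28⊕b29⊕b30⊕b31 = 0⊕0⊕1⊕0⊕1⊕1⊕1⊕0⊕0⊕1⊕1⊕1⊕1⊕0⊕1⊕0 = 1
s8: b8⊕b9⊕b10⊕b11⊕b12⊕b13⊕b14⊕b15⊕b24⊕b25⊕b26⊕b27⊕b28⊕b29⊕b30⊕b31 = 1⊕0⊕0⊕0⊕1⊕1⊕1⊕0⊕1⊕0⊕1⊕1⊕1⊕0⊕1⊕0 = 1
s16: b16⊕b17⊕b18⊕b19⊕b20⊕b21⊕b22⊕b23⊕b24⊕b25⊕b26⊕b27⊕b28⊕b29⊕b30⊕b31 = 0⊕1⊕0⊕0⊕0⊕1⊕1⊕1⊕1⊕0⊕1⊕1⊕1⊕0⊕1⊕0 = 1
Syndrome (s16...s1) = 11111 → position 31.
Flip bit 31: corrected codeword = 1110010100011100100011110111011
Data bits at positions 3,5,6,7,9,10,11,12,13,14,15,17,18,19,20,21,22,23,24,25,26,27,28,29,30,31: 10100001110100011110111011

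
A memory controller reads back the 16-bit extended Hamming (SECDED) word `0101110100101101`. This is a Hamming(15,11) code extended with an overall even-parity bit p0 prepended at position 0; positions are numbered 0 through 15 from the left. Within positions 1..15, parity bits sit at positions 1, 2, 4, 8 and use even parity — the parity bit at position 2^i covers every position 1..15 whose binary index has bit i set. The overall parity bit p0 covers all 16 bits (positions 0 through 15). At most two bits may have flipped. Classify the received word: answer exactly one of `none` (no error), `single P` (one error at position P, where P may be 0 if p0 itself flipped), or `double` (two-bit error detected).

single 0

s1: b1⊕b3⊕b5⊕b7⊕b9⊕b11⊕b13⊕b15 = 1⊕1⊕1⊕1⊕0⊕0⊕1⊕1 = 0
s2: b2⊕b3⊕b6⊕b7⊕b10⊕b11⊕b14⊕b15 = 0⊕1⊕0⊕1⊕1⊕0⊕0⊕1 = 0
s4: b4⊕b5⊕b6⊕b7⊕b12⊕b13⊕b14⊕b15 = 1⊕1⊕0⊕1⊕1⊕1⊕0⊕1 = 0
s8: b8⊕b9⊕b10⊕b11⊕b12⊕b13⊕b14⊕b15 = 0⊕0⊕1⊕0⊕1⊕1⊕0⊕1 = 0
Syndrome (s8...s1) = 0000 → position 0 (no error).
Overall parity (XOR of all 16 bits, including p0): 0⊕1⊕0⊕1⊕1⊕1⊕0⊕1⊕0⊕0⊕1⊕0⊕1⊕1⊕0⊕1 = 1
Overall=1, syndrome position=0 → single-bit error at position 0.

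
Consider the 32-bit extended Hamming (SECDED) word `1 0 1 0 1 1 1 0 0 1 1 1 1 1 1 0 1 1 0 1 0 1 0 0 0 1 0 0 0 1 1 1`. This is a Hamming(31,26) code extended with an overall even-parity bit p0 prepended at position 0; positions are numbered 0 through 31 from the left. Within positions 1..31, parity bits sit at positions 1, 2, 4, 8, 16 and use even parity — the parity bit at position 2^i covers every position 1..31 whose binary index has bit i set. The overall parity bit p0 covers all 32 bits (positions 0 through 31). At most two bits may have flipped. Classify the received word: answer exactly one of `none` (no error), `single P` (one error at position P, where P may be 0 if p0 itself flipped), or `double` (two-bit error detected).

s1: b1⊕b3⊕b5⊕b7⊕b9⊕b11⊕b13⊕b15⊕b17⊕b19⊕b21⊕b23⊕b25⊕b27⊕b29⊕b31 = 0⊕0⊕1⊕0⊕1⊕1⊕1⊕0⊕1⊕1⊕1⊕0⊕1⊕0⊕1⊕1 = 0
s2: b2⊕b3⊕b6⊕b7⊕b10⊕b11⊕b14⊕b15⊕b18⊕b19⊕b22⊕b23⊕b26⊕b27⊕b30⊕b31 = 1⊕0⊕1⊕0⊕1⊕1⊕1⊕0⊕0⊕1⊕0⊕0⊕0⊕0⊕1⊕1 = 0
s4: b4⊕b5⊕b6⊕b7⊕b12⊕b13⊕b14⊕b15⊕b20⊕b21⊕b22⊕b23⊕b28⊕b29⊕b30⊕b31 = 1⊕1⊕1⊕0⊕1⊕1⊕1⊕0⊕0⊕1⊕0⊕0⊕0⊕1⊕1⊕1 = 0
s8: b8⊕b9⊕b10⊕b11⊕b12⊕b13⊕b14⊕b15⊕b24⊕b25⊕b26⊕b27⊕b28⊕b29⊕b30⊕b31 = 0⊕1⊕1⊕1⊕1⊕1⊕1⊕0⊕0⊕1⊕0⊕0⊕0⊕1⊕1⊕1 = 0
s16: b16⊕b17⊕b18⊕b19⊕b20⊕b21⊕b22⊕b23⊕b24⊕b25⊕b26⊕b27⊕b28⊕b29⊕b30⊕b31 = 1⊕1⊕0⊕1⊕0⊕1⊕0⊕0⊕0⊕1⊕0⊕0⊕0⊕1⊕1⊕1 = 0
Syndrome (s16...s1) = 00000 → position 0 (no error).
Overall parity (XOR of all 32 bits, including p0): 1⊕0⊕1⊕0⊕1⊕1⊕1⊕0⊕0⊕1⊕1⊕1⊕1⊕1⊕1⊕0⊕1⊕1⊕0⊕1⊕0⊕1⊕0⊕0⊕0⊕1⊕0⊕0⊕0⊕1⊕1⊕1 = 1
Overall=1, syndrome position=0 → single-bit error at position 0.

single 0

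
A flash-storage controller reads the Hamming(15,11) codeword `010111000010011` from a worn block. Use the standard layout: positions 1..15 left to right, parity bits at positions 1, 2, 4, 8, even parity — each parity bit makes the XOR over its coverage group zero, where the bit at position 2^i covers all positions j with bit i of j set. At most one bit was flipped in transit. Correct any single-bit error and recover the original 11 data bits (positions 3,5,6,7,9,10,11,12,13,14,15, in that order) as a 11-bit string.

01100010010

s1: b1⊕b3⊕b5⊕b7⊕b9⊕b11⊕b13⊕b15 = 0⊕0⊕1⊕0⊕0⊕1⊕0⊕1 = 1
s2: b2⊕b3⊕b6⊕b7⊕b10⊕b11⊕b14⊕b15 = 1⊕0⊕1⊕0⊕0⊕1⊕1⊕1 = 1
s4: b4⊕b5⊕b6⊕b7⊕b12⊕b13⊕b14⊕b15 = 1⊕1⊕1⊕0⊕0⊕0⊕1⊕1 = 1
s8: b8⊕b9⊕b10⊕b11⊕b12⊕b13⊕b14⊕b15 = 0⊕0⊕0⊕1⊕0⊕0⊕1⊕1 = 1
Syndrome (s8...s1) = 1111 → position 15.
Flip bit 15: corrected codeword = 010111000010010
Data bits at positions 3,5,6,7,9,10,11,12,13,14,15: 01100010010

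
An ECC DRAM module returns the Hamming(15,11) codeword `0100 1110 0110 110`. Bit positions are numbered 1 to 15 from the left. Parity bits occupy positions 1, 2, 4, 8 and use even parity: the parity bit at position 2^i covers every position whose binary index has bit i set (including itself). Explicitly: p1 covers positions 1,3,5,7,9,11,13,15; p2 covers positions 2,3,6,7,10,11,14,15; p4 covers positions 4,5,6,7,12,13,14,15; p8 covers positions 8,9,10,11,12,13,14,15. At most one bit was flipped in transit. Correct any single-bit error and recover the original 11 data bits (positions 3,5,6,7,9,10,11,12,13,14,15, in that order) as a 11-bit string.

s1: b1⊕b3⊕b5⊕b7⊕b9⊕b11⊕b13⊕b15 = 0⊕0⊕1⊕1⊕0⊕1⊕1⊕0 = 0
s2: b2⊕b3⊕b6⊕b7⊕b10⊕b11⊕b14⊕b15 = 1⊕0⊕1⊕1⊕1⊕1⊕1⊕0 = 0
s4: b4⊕b5⊕b6⊕b7⊕b12⊕b13⊕b14⊕b15 = 0⊕1⊕1⊕1⊕0⊕1⊕1⊕0 = 1
s8: b8⊕b9⊕b10⊕b11⊕b12⊕b13⊕b14⊕b15 = 0⊕0⊕1⊕1⊕0⊕1⊕1⊕0 = 0
Syndrome (s8...s1) = 0100 → position 4.
Flip bit 4: corrected codeword = 010111100110110
Data bits at positions 3,5,6,7,9,10,11,12,13,14,15: 01110110110

01110110110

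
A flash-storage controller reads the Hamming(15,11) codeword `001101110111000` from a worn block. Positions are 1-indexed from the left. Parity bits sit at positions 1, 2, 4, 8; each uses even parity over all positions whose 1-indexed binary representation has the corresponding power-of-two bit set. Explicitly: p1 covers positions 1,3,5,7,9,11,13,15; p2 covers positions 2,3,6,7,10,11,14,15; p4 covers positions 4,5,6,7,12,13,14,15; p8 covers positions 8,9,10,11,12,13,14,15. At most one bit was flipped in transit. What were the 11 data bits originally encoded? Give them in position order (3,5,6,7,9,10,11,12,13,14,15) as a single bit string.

s1: b1⊕b3⊕b5⊕b7⊕b9⊕b11⊕b13⊕b15 = 0⊕1⊕0⊕1⊕0⊕1⊕0⊕0 = 1
s2: b2⊕b3⊕b6⊕b7⊕b10⊕b11⊕b14⊕b15 = 0⊕1⊕1⊕1⊕1⊕1⊕0⊕0 = 1
s4: b4⊕b5⊕b6⊕b7⊕b12⊕b13⊕b14⊕b15 = 1⊕0⊕1⊕1⊕1⊕0⊕0⊕0 = 0
s8: b8⊕b9⊕b10⊕b11⊕b12⊕b13⊕b14⊕b15 = 1⊕0⊕1⊕1⊕1⊕0⊕0⊕0 = 0
Syndrome (s8...s1) = 0011 → position 3.
Flip bit 3: corrected codeword = 000101110111000
Data bits at positions 3,5,6,7,9,10,11,12,13,14,15: 00110111000

00110111000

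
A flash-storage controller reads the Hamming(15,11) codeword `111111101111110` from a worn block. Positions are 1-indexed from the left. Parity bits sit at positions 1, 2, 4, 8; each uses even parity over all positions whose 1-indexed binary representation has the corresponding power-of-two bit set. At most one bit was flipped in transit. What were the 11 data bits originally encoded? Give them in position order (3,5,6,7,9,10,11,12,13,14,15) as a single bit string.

s1: b1⊕b3⊕b5⊕b7⊕b9⊕b11⊕b13⊕b15 = 1⊕1⊕1⊕1⊕1⊕1⊕1⊕0 = 1
s2: b2⊕b3⊕b6⊕b7⊕b10⊕b11⊕b14⊕b15 = 1⊕1⊕1⊕1⊕1⊕1⊕1⊕0 = 1
s4: b4⊕b5⊕b6⊕b7⊕b12⊕b13⊕b14⊕b15 = 1⊕1⊕1⊕1⊕1⊕1⊕1⊕0 = 1
s8: b8⊕b9⊕b10⊕b11⊕b12⊕b13⊕b14⊕b15 = 0⊕1⊕1⊕1⊕1⊕1⊕1⊕0 = 0
Syndrome (s8...s1) = 0111 → position 7.
Flip bit 7: corrected codeword = 111111001111110
Data bits at positions 3,5,6,7,9,10,11,12,13,14,15: 11101111110

11101111110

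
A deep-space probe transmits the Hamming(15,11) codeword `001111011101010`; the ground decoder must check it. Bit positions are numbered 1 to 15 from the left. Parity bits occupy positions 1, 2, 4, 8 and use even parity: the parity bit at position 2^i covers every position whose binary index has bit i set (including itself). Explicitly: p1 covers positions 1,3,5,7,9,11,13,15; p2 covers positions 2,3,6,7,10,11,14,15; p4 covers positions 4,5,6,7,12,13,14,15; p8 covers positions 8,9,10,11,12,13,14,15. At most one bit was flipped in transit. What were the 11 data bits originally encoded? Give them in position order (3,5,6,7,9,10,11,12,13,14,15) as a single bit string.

11101101110

s1: b1⊕b3⊕b5⊕b7⊕b9⊕b11⊕b13⊕b15 = 0⊕1⊕1⊕0⊕1⊕0⊕0⊕0 = 1
s2: b2⊕b3⊕b6⊕b7⊕b10⊕b11⊕b14⊕b15 = 0⊕1⊕1⊕0⊕1⊕0⊕1⊕0 = 0
s4: b4⊕b5⊕b6⊕b7⊕b12⊕b13⊕b14⊕b15 = 1⊕1⊕1⊕0⊕1⊕0⊕1⊕0 = 1
s8: b8⊕b9⊕b10⊕b11⊕b12⊕b13⊕b14⊕b15 = 1⊕1⊕1⊕0⊕1⊕0⊕1⊕0 = 1
Syndrome (s8...s1) = 1101 → position 13.
Flip bit 13: corrected codeword = 001111011101110
Data bits at positions 3,5,6,7,9,10,11,12,13,14,15: 11101101110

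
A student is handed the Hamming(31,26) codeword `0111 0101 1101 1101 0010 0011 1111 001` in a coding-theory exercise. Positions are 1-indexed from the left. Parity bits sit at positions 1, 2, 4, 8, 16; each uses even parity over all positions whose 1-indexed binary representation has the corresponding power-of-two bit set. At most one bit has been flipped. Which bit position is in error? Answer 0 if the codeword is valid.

s1: b1⊕b3⊕b5⊕b7⊕b9⊕b11⊕b13⊕b15⊕b17⊕b19⊕b21⊕b23⊕b25⊕b27⊕b29⊕b31 = 0⊕1⊕0⊕0⊕1⊕0⊕1⊕0⊕0⊕1⊕0⊕1⊕1⊕1⊕0⊕1 = 0
s2: b2⊕b3⊕b6⊕b7⊕b10⊕b11⊕b14⊕b15⊕b18⊕b19⊕b22⊕b23⊕b26⊕b27⊕b30⊕b31 = 1⊕1⊕1⊕0⊕1⊕0⊕1⊕0⊕0⊕1⊕0⊕1⊕1⊕1⊕0⊕1 = 0
s4: b4⊕b5⊕b6⊕b7⊕b12⊕b13⊕b14⊕b15⊕b20⊕b21⊕b22⊕b23⊕b28⊕b29⊕b30⊕b31 = 1⊕0⊕1⊕0⊕1⊕1⊕1⊕0⊕0⊕0⊕0⊕1⊕1⊕0⊕0⊕1 = 0
s8: b8⊕b9⊕b10⊕b11⊕b12⊕b13⊕b14⊕b15⊕b24⊕b25⊕b26⊕b27⊕b28⊕b29⊕b30⊕b31 = 1⊕1⊕1⊕0⊕1⊕1⊕1⊕0⊕1⊕1⊕1⊕1⊕1⊕0⊕0⊕1 = 0
s16: b16⊕b17⊕b18⊕b19⊕b20⊕b21⊕b22⊕b23⊕b24⊕b25⊕b26⊕b27⊕b28⊕b29⊕b30⊕b31 = 1⊕0⊕0⊕1⊕0⊕0⊕0⊕1⊕1⊕1⊕1⊕1⊕1⊕0⊕0⊕1 = 1
Syndrome (s16...s1) = 10000 → position 16.

16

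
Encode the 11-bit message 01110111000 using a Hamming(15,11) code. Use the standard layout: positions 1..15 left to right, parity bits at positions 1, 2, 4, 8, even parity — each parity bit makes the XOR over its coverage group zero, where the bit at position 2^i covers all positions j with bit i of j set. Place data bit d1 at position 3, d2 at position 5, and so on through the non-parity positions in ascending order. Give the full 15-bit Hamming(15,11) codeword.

Place data bits at non-power-of-two positions: b3=0, b5=1, b6=1, b7=1, b9=0, b10=1, b11=1, b12=1, b13=0, b14=0, b15=0.
p1 = XOR of data positions {3,5,7,9,11,13,15} = 0⊕1⊕1⊕0⊕1⊕0⊕0 = 1
p2 = XOR of data positions {3,6,7,10,11,14,15} = 0⊕1⊕1⊕1⊕1⊕0⊕0 = 0
p4 = XOR of data positions {5,6,7,12,13,14,15} = 1⊕1⊕1⊕1⊕0⊕0⊕0 = 0
p8 = XOR of data positions {9,10,11,12,13,14,15} = 0⊕1⊕1⊕1⊕0⊕0⊕0 = 1
Codeword b1..b15 = 100011110111000

100011110111000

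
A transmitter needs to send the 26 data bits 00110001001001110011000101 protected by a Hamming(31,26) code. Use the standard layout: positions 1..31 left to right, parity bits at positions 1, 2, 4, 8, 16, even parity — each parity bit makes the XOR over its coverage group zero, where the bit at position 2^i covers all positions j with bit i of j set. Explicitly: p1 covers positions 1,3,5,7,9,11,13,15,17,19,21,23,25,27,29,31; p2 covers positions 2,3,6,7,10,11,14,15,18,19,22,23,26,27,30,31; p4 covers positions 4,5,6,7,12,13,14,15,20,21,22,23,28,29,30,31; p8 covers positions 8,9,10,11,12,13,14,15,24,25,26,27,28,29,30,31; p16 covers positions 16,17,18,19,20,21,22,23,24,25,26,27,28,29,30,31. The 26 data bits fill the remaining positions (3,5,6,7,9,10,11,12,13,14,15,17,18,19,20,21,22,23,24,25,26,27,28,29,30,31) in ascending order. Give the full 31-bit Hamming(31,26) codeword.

Place data bits at non-power-of-two positions: b3=0, b5=0, b6=1, b7=1, b9=0, b10=0, b11=0, b12=1, b13=0, b14=0, b15=1, b17=0, b18=0, b19=1, b20=1, b21=1, b22=0, b23=0, b24=1, b25=1, b26=0, b27=0, b28=0, b29=1, b30=0, b31=1.
p1 = XOR of data positions {3,5,7,9,11,13,15,17,19,21,23,25,27,29,31} = 0⊕0⊕1⊕0⊕0⊕0⊕1⊕0⊕1⊕1⊕0⊕1⊕0⊕1⊕1 = 1
p2 = XOR of data positions {3,6,7,10,11,14,15,18,19,22,23,26,27,30,31} = 0⊕1⊕1⊕0⊕0⊕0⊕1⊕0⊕1⊕0⊕0⊕0⊕0⊕0⊕1 = 1
p4 = XOR of data positions {5,6,7,12,13,14,15,20,21,22,23,28,29,30,31} = 0⊕1⊕1⊕1⊕0⊕0⊕1⊕1⊕1⊕0⊕0⊕0⊕1⊕0⊕1 = 0
p8 = XOR of data positions {9,10,11,12,13,14,15,24,25,26,27,28,29,30,31} = 0⊕0⊕0⊕1⊕0⊕0⊕1⊕1⊕1⊕0⊕0⊕0⊕1⊕0⊕1 = 0
p16 = XOR of data positions {17,18,19,20,21,22,23,24,25,26,27,28,29,30,31} = 0⊕0⊕1⊕1⊕1⊕0⊕0⊕1⊕1⊕0⊕0⊕0⊕1⊕0⊕1 = 1
Codeword b1..b31 = 1100011000010011001110011000101

1100011000010011001110011000101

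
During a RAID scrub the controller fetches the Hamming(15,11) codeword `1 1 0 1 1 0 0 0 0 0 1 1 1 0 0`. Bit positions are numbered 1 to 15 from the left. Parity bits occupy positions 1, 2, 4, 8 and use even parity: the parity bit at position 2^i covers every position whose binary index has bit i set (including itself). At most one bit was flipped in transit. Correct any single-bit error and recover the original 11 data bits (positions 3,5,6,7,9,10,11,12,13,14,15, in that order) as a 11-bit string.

01000011100

s1: b1⊕b3⊕b5⊕b7⊕b9⊕b11⊕b13⊕b15 = 1⊕0⊕1⊕0⊕0⊕1⊕1⊕0 = 0
s2: b2⊕b3⊕b6⊕b7⊕b10⊕b11⊕b14⊕b15 = 1⊕0⊕0⊕0⊕0⊕1⊕0⊕0 = 0
s4: b4⊕b5⊕b6⊕b7⊕b12⊕b13⊕b14⊕b15 = 1⊕1⊕0⊕0⊕1⊕1⊕0⊕0 = 0
s8: b8⊕b9⊕b10⊕b11⊕b12⊕b13⊕b14⊕b15 = 0⊕0⊕0⊕1⊕1⊕1⊕0⊕0 = 1
Syndrome (s8...s1) = 1000 → position 8.
Flip bit 8: corrected codeword = 110110010011100
Data bits at positions 3,5,6,7,9,10,11,12,13,14,15: 01000011100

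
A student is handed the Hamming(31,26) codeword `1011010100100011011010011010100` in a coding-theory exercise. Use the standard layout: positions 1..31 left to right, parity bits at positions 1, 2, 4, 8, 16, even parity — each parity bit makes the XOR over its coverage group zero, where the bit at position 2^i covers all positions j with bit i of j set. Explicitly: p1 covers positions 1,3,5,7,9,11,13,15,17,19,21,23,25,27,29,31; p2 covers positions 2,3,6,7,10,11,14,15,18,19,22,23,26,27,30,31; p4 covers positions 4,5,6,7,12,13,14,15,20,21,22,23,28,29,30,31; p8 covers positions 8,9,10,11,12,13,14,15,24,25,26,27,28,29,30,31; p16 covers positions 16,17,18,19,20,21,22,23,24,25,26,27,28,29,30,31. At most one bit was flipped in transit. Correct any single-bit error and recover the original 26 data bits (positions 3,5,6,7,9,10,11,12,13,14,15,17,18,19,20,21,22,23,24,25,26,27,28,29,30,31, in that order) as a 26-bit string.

s1: b1⊕b3⊕b5⊕b7⊕b9⊕b11⊕b13⊕b15⊕b17⊕b19⊕b21⊕b23⊕b25⊕b27⊕b29⊕b31 = 1⊕1⊕0⊕0⊕0⊕1⊕0⊕1⊕0⊕1⊕1⊕0⊕1⊕1⊕1⊕0 = 1
s2: b2⊕b3⊕b6⊕b7⊕b10⊕b11⊕b14⊕b15⊕b18⊕b19⊕b22⊕b23⊕b26⊕b27⊕b30⊕b31 = 0⊕1⊕1⊕0⊕0⊕1⊕0⊕1⊕1⊕1⊕0⊕0⊕0⊕1⊕0⊕0 = 1
s4: b4⊕b5⊕b6⊕b7⊕b12⊕b13⊕b14⊕b15⊕b20⊕b21⊕b22⊕b23⊕b28⊕b29⊕b30⊕b31 = 1⊕0⊕1⊕0⊕0⊕0⊕0⊕1⊕0⊕1⊕0⊕0⊕0⊕1⊕0⊕0 = 1
s8: b8⊕b9⊕b10⊕b11⊕b12⊕b13⊕b14⊕b15⊕b24⊕b25⊕b26⊕b27⊕b28⊕b29⊕b30⊕b31 = 1⊕0⊕0⊕1⊕0⊕0⊕0⊕1⊕1⊕1⊕0⊕1⊕0⊕1⊕0⊕0 = 1
s16: b16⊕b17⊕b18⊕b19⊕b20⊕b21⊕b22⊕b23⊕b24⊕b25⊕b26⊕b27⊕b28⊕b29⊕b30⊕b31 = 1⊕0⊕1⊕1⊕0⊕1⊕0⊕0⊕1⊕1⊕0⊕1⊕0⊕1⊕0⊕0 = 0
Syndrome (s16...s1) = 01111 → position 15.
Flip bit 15: corrected codeword = 1011010100100001011010011010100
Data bits at positions 3,5,6,7,9,10,11,12,13,14,15,17,18,19,20,21,22,23,24,25,26,27,28,29,30,31: 10100010000011010011010100

10100010000011010011010100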